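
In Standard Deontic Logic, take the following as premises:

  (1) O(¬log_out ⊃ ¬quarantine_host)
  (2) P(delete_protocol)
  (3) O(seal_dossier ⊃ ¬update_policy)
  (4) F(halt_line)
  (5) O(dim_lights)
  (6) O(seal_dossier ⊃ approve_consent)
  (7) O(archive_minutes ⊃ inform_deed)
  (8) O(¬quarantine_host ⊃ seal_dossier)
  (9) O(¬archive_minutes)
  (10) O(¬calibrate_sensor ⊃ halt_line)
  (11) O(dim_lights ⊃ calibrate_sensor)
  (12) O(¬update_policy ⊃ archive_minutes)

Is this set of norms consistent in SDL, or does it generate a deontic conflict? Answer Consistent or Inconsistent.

Premise 10 is O(¬calibrate_sensor ⊃ halt_line), but O(¬calibrate_sensor) is not derivable from the premises, so it does not yield O(halt_line).
So O(halt_line) is not derivable, and the apparent clash with O(¬halt_line) does not arise.
A world satisfying every obligation exists (e.g. approve_consent=false, archive_minutes=false, calibrate_sensor=true, delete_protocol=false, dim_lights=true, halt_line=false, inform_deed=false, log_out=true, quarantine_host=true, seal_dossier=false, update_policy=true); no atom is both obligatory and forbidden, so the set is consistent.

Consistent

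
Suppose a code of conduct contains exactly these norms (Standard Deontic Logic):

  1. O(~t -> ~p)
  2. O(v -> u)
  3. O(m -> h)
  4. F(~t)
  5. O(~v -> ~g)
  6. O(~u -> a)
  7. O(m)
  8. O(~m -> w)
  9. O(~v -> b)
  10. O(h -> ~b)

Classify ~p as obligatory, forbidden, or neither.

Premise 1 is O(~t -> ~p), but O(~t) is not derivable from the premises, so it does not yield O(~p).
No premise or chain of K-axiom applications forces O(~p), and none forces O(p). So ~p is neither obligatory nor forbidden under these norms.

Neither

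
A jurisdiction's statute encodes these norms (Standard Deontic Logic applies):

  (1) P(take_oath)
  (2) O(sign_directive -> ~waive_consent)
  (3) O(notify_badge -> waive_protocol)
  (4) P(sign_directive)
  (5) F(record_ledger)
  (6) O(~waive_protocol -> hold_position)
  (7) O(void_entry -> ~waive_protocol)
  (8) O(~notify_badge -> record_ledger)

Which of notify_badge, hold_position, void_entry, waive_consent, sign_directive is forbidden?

void_entry

F(record_ledger) at premise 5 means O(~record_ledger).
Premise 8 is O(~notify_badge -> record_ledger); contrapositively O(~record_ledger -> notify_badge). Since O(~record_ledger) holds, K gives O(notify_badge).
With premise 3, O(notify_badge -> waive_protocol), the K-axiom yields O(waive_protocol).
The contrapositive of premise 7 (O(void_entry -> ~waive_protocol)) is O(waive_protocol -> ~void_entry), and O(waive_protocol) is already established, so O(~void_entry).
So O(~void_entry) holds, i.e. void_entry is forbidden. None of the other listed options is forbidden under the premises.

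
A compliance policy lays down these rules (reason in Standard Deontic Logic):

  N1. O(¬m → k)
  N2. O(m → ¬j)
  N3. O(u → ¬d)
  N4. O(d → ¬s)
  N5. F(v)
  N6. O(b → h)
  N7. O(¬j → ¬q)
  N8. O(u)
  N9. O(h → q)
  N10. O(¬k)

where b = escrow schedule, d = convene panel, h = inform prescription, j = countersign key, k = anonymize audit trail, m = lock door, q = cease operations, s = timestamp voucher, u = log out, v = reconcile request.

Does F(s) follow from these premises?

Premise 4 is O(d → ¬s), but O(d) is not derivable from the premises, so it does not yield O(¬s).
No other premise forces O(¬s). An ideal world satisfying every premise can still have s true, so F(s) is not derivable.

No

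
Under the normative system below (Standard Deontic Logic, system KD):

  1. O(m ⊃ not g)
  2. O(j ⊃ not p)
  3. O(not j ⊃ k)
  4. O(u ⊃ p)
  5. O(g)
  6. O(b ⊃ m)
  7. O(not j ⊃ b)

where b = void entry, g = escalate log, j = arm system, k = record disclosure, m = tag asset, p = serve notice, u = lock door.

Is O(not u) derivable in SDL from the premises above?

Yes

Premise 5 gives O(g).
Premise 1 is O(m ⊃ not g); contrapositively O(g ⊃ not m). Since O(g) holds, K gives O(not m).
The contrapositive of premise 6 (O(b ⊃ m)) is O(not m ⊃ not b), and O(not m) is already established, so O(not b).
Premise 7, O(not j ⊃ b), contraposes to O(not b ⊃ j); with O(not b) we get O(j).
Applying K to premise 2 (O(j ⊃ not p)) and O(j) yields O(not p).
Premise 4 is O(u ⊃ p); contrapositively O(not p ⊃ not u). Since O(not p) holds, K gives O(not u).
Premise 3 does not contribute to this derivation.
So O(not u) follows.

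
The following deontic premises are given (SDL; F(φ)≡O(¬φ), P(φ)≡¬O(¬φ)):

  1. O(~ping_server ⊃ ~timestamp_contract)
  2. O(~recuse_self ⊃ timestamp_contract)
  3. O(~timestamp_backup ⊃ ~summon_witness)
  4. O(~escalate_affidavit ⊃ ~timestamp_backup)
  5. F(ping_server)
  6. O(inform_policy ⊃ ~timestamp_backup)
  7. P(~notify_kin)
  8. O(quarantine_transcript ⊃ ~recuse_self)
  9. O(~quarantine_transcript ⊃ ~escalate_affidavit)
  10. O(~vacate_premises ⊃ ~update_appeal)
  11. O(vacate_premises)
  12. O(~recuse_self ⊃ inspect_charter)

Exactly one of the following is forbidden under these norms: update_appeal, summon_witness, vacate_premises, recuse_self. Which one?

Premise 5 is F(ping_server), i.e. O(~ping_server).
Applying K to premise 1 (O(~ping_server ⊃ ~timestamp_contract)) and O(~ping_server) yields O(~timestamp_contract).
Premise 2 is O(~recuse_self ⊃ timestamp_contract); contrapositively O(~timestamp_contract ⊃ recuse_self). Since O(~timestamp_contract) holds, K gives O(recuse_self).
The contrapositive of premise 8 (O(quarantine_transcript ⊃ ~recuse_self)) is O(recuse_self ⊃ ~quarantine_transcript), and O(recuse_self) is already established, so O(~quarantine_transcript).
From O(~quarantine_transcript) and premise 9, O(~quarantine_transcript ⊃ ~escalate_affidavit), we obtain O(~escalate_affidavit).
From O(~escalate_affidavit) and premise 4, O(~escalate_affidavit ⊃ ~timestamp_backup), we obtain O(~timestamp_backup).
With premise 3, O(~timestamp_backup ⊃ ~summon_witness), the K-axiom yields O(~summon_witness).
So O(~summon_witness) holds, i.e. summon_witness is forbidden. None of the other listed options is forbidden under the premises.

summon_witness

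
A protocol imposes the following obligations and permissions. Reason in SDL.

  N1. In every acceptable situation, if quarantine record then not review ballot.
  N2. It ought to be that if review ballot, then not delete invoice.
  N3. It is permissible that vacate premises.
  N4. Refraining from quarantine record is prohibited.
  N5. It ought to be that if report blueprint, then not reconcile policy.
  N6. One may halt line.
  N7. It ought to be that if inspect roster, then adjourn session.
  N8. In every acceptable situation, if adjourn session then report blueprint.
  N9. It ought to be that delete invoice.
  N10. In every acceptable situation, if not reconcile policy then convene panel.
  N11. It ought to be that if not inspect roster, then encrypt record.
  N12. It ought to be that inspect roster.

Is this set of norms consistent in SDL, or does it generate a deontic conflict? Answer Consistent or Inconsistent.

Consistent

Premise 2 is O(review_ballot → ¬delete_invoice), but O(review_ballot) is not derivable from the premises, so it does not yield O(¬delete_invoice).
So O(¬delete_invoice) is not derivable, and the apparent clash with O(delete_invoice) does not arise.
A world satisfying every obligation exists (e.g. adjourn_session=true, convene_panel=true, delete_invoice=true, encrypt_record=false, halt_line=false, inspect_roster=true, quarantine_record=true, reconcile_policy=false, report_blueprint=true, review_ballot=false, vacate_premises=false); no atom is both obligatory and forbidden, so the set is consistent.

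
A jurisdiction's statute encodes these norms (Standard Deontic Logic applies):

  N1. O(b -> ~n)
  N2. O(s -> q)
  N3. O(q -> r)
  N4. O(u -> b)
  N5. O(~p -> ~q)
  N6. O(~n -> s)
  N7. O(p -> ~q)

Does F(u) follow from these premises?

Premises 5 and 7 are O(~p -> ~q) and O(p -> ~q); every ideal world satisfies ~p or p, so in either case ~q holds — hence O(~q).
The contrapositive of premise 2 (O(s -> q)) is O(~q -> ~s), and O(~q) is already established, so O(~s).
The contrapositive of premise 6 (O(~n -> s)) is O(~s -> n), and O(~s) is already established, so O(n).
Premise 1, O(b -> ~n), contraposes to O(n -> ~b); with O(n) we get O(~b).
Premise 4 is O(u -> b); contrapositively O(~b -> ~u). Since O(~b) holds, K gives O(~u).
Premise 3 does not contribute to this derivation.
So O(~u) holds, i.e. F(u). The claim follows.

Yes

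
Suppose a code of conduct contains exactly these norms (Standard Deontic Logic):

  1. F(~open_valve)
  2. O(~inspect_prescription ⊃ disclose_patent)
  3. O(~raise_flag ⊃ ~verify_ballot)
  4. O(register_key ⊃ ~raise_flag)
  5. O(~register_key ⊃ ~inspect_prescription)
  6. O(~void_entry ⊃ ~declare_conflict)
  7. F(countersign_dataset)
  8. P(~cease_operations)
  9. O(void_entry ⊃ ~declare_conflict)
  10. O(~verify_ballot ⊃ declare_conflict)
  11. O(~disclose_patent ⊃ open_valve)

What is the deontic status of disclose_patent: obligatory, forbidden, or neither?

By case analysis on ~void_entry: premise 6 gives O(~void_entry ⊃ ~declare_conflict) and premise 9 gives O(void_entry ⊃ ~declare_conflict), so O(~declare_conflict) either way.
The contrapositive of premise 10 (O(~verify_ballot ⊃ declare_conflict)) is O(~declare_conflict ⊃ verify_ballot), and O(~declare_conflict) is already established, so O(verify_ballot).
Premise 3, O(~raise_flag ⊃ ~verify_ballot), contraposes to O(verify_ballot ⊃ raise_flag); with O(verify_ballot) we get O(raise_flag).
Premise 4, O(register_key ⊃ ~raise_flag), contraposes to O(raise_flag ⊃ ~register_key); with O(raise_flag) we get O(~register_key).
Applying K to premise 5 (O(~register_key ⊃ ~inspect_prescription)) and O(~register_key) yields O(~inspect_prescription).
Premise 2 is O(~inspect_prescription ⊃ disclose_patent); since O(~inspect_prescription), deontic closure gives O(disclose_patent).
Premises 1, 7, 8, 11 do not contribute to this derivation.
Hence disclose_patent is obligatory.

Obligatory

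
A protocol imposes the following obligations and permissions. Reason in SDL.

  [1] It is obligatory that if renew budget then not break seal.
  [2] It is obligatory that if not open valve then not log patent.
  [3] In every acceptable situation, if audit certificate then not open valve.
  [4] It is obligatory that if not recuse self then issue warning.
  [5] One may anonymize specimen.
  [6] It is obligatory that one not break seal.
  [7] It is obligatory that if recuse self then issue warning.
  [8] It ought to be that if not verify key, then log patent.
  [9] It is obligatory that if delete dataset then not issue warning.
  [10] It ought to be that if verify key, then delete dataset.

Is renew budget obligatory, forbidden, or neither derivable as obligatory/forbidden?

Neither

Premise 1 is O(renew_budget → ¬break_seal); even if O(¬break_seal) held, inferring O(renew_budget) would be affirming the consequent — invalid.
No premise or chain of K-axiom applications forces O(renew_budget), and none forces O(¬renew_budget). So renew_budget is neither obligatory nor forbidden under these norms.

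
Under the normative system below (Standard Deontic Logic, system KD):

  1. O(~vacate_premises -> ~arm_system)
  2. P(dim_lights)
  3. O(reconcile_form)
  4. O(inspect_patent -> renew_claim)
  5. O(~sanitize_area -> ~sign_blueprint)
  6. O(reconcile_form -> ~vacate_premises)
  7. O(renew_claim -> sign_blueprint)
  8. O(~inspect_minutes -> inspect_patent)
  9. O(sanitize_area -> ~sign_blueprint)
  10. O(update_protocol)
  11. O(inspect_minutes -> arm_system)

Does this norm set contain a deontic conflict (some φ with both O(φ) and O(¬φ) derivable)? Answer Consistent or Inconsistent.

Premises 9 and 5 cover both cases: O(sanitize_area -> ~sign_blueprint) and O(~sanitize_area -> ~sign_blueprint). Since sanitize_area ∨ ~sanitize_area is a tautology, O(~sign_blueprint) follows.
The contrapositive of premise 7 (O(renew_claim -> sign_blueprint)) is O(~sign_blueprint -> ~renew_claim), and O(~sign_blueprint) is already established, so O(~renew_claim).
The contrapositive of premise 4 (O(inspect_patent -> renew_claim)) is O(~renew_claim -> ~inspect_patent), and O(~renew_claim) is already established, so O(~inspect_patent).
The contrapositive of premise 8 (O(~inspect_minutes -> inspect_patent)) is O(~inspect_patent -> inspect_minutes), and O(~inspect_patent) is already established, so O(inspect_minutes).
Applying K to premise 11 (O(inspect_minutes -> arm_system)) and O(inspect_minutes) yields O(arm_system).
Premise 1 is O(~vacate_premises -> ~arm_system); contrapositively O(arm_system -> vacate_premises). Since O(arm_system) holds, K gives O(vacate_premises).
Premise 6 is O(reconcile_form -> ~vacate_premises); contrapositively O(vacate_premises -> ~reconcile_form). Since O(vacate_premises) holds, K gives O(~reconcile_form).
However, premise 3 gives O(reconcile_form).
We now have both O(~reconcile_form) and O(reconcile_form) — reconcile_form is simultaneously obligatory and forbidden, violating the D-axiom.

Inconsistent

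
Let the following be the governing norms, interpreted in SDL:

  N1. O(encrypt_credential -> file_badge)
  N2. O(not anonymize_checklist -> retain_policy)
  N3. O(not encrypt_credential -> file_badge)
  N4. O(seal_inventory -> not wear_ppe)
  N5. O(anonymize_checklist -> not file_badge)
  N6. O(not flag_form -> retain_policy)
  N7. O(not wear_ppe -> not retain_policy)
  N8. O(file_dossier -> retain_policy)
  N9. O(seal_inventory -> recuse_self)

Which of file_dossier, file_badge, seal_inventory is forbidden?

By case analysis on not encrypt_credential: premise 3 gives O(not encrypt_credential -> file_badge) and premise 1 gives O(encrypt_credential -> file_badge), so O(file_badge) either way.
Premise 5, O(anonymize_checklist -> not file_badge), contraposes to O(file_badge -> not anonymize_checklist); with O(file_badge) we get O(not anonymize_checklist).
From O(not anonymize_checklist) and premise 2, O(not anonymize_checklist -> retain_policy), we obtain O(retain_policy).
Premise 7, O(not wear_ppe -> not retain_policy), contraposes to O(retain_policy -> wear_ppe); with O(retain_policy) we get O(wear_ppe).
Premise 4, O(seal_inventory -> not wear_ppe), contraposes to O(wear_ppe -> not seal_inventory); with O(wear_ppe) we get O(not seal_inventory).
So O(not seal_inventory) holds, i.e. seal_inventory is forbidden. None of the other listed options is forbidden under the premises.

seal_inventory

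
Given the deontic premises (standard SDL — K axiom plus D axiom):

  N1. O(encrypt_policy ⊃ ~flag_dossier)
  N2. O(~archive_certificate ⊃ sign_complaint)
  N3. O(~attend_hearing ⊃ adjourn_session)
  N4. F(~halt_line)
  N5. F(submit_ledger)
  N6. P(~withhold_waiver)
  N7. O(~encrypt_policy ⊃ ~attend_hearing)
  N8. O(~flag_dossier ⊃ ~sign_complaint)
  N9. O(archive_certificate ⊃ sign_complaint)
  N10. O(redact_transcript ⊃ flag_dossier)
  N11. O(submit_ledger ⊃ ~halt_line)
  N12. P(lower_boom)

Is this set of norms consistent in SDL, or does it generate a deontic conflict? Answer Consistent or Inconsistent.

Consistent

Premise 11 is O(submit_ledger ⊃ ~halt_line), but O(submit_ledger) is not derivable from the premises, so it does not yield O(~halt_line).
So O(~halt_line) is not derivable, and the apparent clash with O(halt_line) does not arise.
A world satisfying every obligation exists (e.g. adjourn_session=true, archive_certificate=false, attend_hearing=false, encrypt_policy=false, flag_dossier=true, halt_line=true, lower_boom=false, redact_transcript=false, sign_complaint=true, submit_ledger=false, withhold_waiver=false); no atom is both obligatory and forbidden, so the set is consistent.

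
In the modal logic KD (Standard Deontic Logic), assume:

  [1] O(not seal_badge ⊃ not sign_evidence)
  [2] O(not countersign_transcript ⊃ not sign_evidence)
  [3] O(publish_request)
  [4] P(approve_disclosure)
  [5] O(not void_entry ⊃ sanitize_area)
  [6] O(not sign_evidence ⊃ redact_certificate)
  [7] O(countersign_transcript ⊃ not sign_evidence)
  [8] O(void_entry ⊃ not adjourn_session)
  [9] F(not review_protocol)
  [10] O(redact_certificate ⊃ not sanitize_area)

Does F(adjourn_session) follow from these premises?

Premises 7 and 2 are O(countersign_transcript ⊃ not sign_evidence) and O(not countersign_transcript ⊃ not sign_evidence); every ideal world satisfies countersign_transcript or not countersign_transcript, so in either case not sign_evidence holds — hence O(not sign_evidence).
With premise 6, O(not sign_evidence ⊃ redact_certificate), the K-axiom yields O(redact_certificate).
With premise 10, O(redact_certificate ⊃ not sanitize_area), the K-axiom yields O(not sanitize_area).
Premise 5 is O(not void_entry ⊃ sanitize_area); contrapositively O(not sanitize_area ⊃ void_entry). Since O(not sanitize_area) holds, K gives O(void_entry).
From O(void_entry) and premise 8, O(void_entry ⊃ not adjourn_session), we obtain O(not adjourn_session).
Premises 1, 3, 4, 9 do not contribute to this derivation.
So O(not adjourn_session) holds, i.e. F(adjourn_session). The claim follows.

Yes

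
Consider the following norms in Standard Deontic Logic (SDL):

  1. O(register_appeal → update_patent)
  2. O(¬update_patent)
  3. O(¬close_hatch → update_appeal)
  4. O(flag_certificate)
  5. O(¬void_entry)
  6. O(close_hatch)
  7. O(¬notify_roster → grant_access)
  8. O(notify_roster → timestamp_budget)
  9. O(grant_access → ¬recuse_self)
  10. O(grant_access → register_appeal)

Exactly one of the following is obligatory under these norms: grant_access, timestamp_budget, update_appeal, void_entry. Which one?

Premise 2 gives O(¬update_patent).
The contrapositive of premise 1 (O(register_appeal → update_patent)) is O(¬update_patent → ¬register_appeal), and O(¬update_patent) is already established, so O(¬register_appeal).
Premise 10 is O(grant_access → register_appeal); contrapositively O(¬register_appeal → ¬grant_access). Since O(¬register_appeal) holds, K gives O(¬grant_access).
Premise 7, O(¬notify_roster → grant_access), contraposes to O(¬grant_access → notify_roster); with O(¬grant_access) we get O(notify_roster).
With premise 8, O(notify_roster → timestamp_budget), the K-axiom yields O(timestamp_budget).
So O(timestamp_budget) holds — timestamp_budget is obligatory. None of the other listed options is made obligatory by any chain of premises.

timestamp_budget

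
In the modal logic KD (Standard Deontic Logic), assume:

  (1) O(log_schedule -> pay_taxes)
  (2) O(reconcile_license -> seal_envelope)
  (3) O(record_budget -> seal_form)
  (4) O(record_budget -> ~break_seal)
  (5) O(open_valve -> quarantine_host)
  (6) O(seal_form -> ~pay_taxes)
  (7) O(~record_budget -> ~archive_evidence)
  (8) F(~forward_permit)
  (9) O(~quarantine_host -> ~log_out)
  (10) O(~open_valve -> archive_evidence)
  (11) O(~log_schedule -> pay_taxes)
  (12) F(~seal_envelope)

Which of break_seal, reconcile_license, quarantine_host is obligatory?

quarantine_host

Premises 11 and 1 are O(~log_schedule -> pay_taxes) and O(log_schedule -> pay_taxes); every ideal world satisfies ~log_schedule or log_schedule, so in either case pay_taxes holds — hence O(pay_taxes).
Premise 6, O(seal_form -> ~pay_taxes), contraposes to O(pay_taxes -> ~seal_form); with O(pay_taxes) we get O(~seal_form).
Premise 3 is O(record_budget -> seal_form); contrapositively O(~seal_form -> ~record_budget). Since O(~seal_form) holds, K gives O(~record_budget).
Applying K to premise 7 (O(~record_budget -> ~archive_evidence)) and O(~record_budget) yields O(~archive_evidence).
Premise 10, O(~open_valve -> archive_evidence), contraposes to O(~archive_evidence -> open_valve); with O(~archive_evidence) we get O(open_valve).
From O(open_valve) and premise 5, O(open_valve -> quarantine_host), we obtain O(quarantine_host).
So O(quarantine_host) holds — quarantine_host is obligatory. None of the other listed options is made obligatory by any chain of premises.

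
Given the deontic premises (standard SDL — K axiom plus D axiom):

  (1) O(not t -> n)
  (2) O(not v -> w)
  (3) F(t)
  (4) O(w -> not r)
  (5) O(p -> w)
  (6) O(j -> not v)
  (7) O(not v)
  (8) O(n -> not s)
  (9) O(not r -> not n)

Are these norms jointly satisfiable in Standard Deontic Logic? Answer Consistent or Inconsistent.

Inconsistent

From premise 7 we have O(not v).
With premise 2, O(not v -> w), the K-axiom yields O(w).
Premise 4 is O(w -> not r); since O(w), deontic closure gives O(not r).
Premise 9 is O(not r -> not n); since O(not r), deontic closure gives O(not n).
The contrapositive of premise 1 (O(not t -> n)) is O(not n -> t), and O(not n) is already established, so O(t).
But premise 3, F(t), means O(not t).
We now have both O(t) and O(not t) — t is simultaneously obligatory and forbidden, violating the D-axiom.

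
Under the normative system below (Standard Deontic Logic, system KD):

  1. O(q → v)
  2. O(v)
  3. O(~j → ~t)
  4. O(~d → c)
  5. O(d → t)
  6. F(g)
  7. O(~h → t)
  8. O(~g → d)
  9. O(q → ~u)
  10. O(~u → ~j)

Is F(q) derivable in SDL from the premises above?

F(g) at premise 6 means O(~g).
Premise 8 is O(~g → d); since O(~g), deontic closure gives O(d).
With premise 5, O(d → t), the K-axiom yields O(t).
The contrapositive of premise 3 (O(~j → ~t)) is O(t → j), and O(t) is already established, so O(j).
Premise 10 is O(~u → ~j); contrapositively O(j → u). Since O(j) holds, K gives O(u).
Premise 9 is O(q → ~u); contrapositively O(u → ~q). Since O(u) holds, K gives O(~q).
Premises 1, 2, 4, 7 do not contribute to this derivation.
So O(~q) holds, i.e. F(q). The claim follows.

Yes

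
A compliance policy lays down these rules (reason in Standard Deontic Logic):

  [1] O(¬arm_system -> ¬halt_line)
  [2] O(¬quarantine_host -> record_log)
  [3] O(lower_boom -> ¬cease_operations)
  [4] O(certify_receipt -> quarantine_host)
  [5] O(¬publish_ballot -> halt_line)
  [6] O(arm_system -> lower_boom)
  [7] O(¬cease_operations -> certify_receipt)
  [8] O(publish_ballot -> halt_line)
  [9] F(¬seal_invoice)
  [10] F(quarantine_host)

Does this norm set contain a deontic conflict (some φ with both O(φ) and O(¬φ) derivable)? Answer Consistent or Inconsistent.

Premises 8 and 5 cover both cases: O(publish_ballot -> halt_line) and O(¬publish_ballot -> halt_line). Since publish_ballot ∨ ¬publish_ballot is a tautology, O(halt_line) follows.
The contrapositive of premise 1 (O(¬arm_system -> ¬halt_line)) is O(halt_line -> arm_system), and O(halt_line) is already established, so O(arm_system).
Premise 6 is O(arm_system -> lower_boom); since O(arm_system), deontic closure gives O(lower_boom).
With premise 3, O(lower_boom -> ¬cease_operations), the K-axiom yields O(¬cease_operations).
Applying K to premise 7 (O(¬cease_operations -> certify_receipt)) and O(¬cease_operations) yields O(certify_receipt).
Premise 4 is O(certify_receipt -> quarantine_host); since O(certify_receipt), deontic closure gives O(quarantine_host).
Yet premise 10 is F(quarantine_host), i.e. O(¬quarantine_host).
We now have both O(quarantine_host) and O(¬quarantine_host) — quarantine_host is simultaneously obligatory and forbidden, violating the D-axiom.

Inconsistent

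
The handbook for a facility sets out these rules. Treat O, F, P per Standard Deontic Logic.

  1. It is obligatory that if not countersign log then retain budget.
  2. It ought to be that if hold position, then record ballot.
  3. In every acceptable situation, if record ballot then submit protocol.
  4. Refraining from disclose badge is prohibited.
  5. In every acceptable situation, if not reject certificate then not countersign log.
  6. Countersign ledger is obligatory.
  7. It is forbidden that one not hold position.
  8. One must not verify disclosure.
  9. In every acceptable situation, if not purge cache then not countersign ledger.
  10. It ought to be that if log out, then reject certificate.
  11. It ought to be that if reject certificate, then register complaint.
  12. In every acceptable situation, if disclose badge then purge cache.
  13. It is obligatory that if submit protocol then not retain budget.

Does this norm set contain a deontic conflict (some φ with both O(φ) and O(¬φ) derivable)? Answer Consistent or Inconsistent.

Premise 9 is O(¬purge_cache → ¬countersign_ledger), but O(¬purge_cache) is not derivable from the premises, so it does not yield O(¬countersign_ledger).
So O(¬countersign_ledger) is not derivable, and the apparent clash with O(countersign_ledger) does not arise.
A world satisfying every obligation exists (e.g. countersign_ledger=true, countersign_log=true, disclose_badge=true, hold_position=true, log_out=false, purge_cache=true, record_ballot=true, register_complaint=true, reject_certificate=true, retain_budget=false, submit_protocol=true, verify_disclosure=false); no atom is both obligatory and forbidden, so the set is consistent.

Consistent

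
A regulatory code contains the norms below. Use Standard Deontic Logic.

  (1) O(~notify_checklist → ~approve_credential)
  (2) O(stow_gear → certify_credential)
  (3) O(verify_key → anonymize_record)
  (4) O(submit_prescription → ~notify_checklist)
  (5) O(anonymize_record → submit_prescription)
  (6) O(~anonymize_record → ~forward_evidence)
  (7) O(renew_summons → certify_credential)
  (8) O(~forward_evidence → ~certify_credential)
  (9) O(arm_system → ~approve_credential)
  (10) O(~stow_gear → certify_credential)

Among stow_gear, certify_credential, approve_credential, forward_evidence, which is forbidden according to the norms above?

By case analysis on stow_gear: premise 2 gives O(stow_gear → certify_credential) and premise 10 gives O(~stow_gear → certify_credential), so O(certify_credential) either way.
Premise 8 is O(~forward_evidence → ~certify_credential); contrapositively O(certify_credential → forward_evidence). Since O(certify_credential) holds, K gives O(forward_evidence).
Premise 6, O(~anonymize_record → ~forward_evidence), contraposes to O(forward_evidence → anonymize_record); with O(forward_evidence) we get O(anonymize_record).
Applying K to premise 5 (O(anonymize_record → submit_prescription)) and O(anonymize_record) yields O(submit_prescription).
From O(submit_prescription) and premise 4, O(submit_prescription → ~notify_checklist), we obtain O(~notify_checklist).
With premise 1, O(~notify_checklist → ~approve_credential), the K-axiom yields O(~approve_credential).
So O(~approve_credential) holds, i.e. approve_credential is forbidden. None of the other listed options is forbidden under the premises.

approve_credential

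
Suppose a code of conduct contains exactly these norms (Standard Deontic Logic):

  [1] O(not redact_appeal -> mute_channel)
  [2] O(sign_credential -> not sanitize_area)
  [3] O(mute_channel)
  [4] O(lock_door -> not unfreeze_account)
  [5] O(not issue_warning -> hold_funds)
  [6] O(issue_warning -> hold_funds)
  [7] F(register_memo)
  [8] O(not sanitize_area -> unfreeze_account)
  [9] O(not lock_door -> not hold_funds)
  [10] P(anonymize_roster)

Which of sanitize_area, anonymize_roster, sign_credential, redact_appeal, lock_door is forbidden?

Premises 5 and 6 are O(not issue_warning -> hold_funds) and O(issue_warning -> hold_funds); every ideal world satisfies not issue_warning or issue_warning, so in either case hold_funds holds — hence O(hold_funds).
Premise 9 is O(not lock_door -> not hold_funds); contrapositively O(hold_funds -> lock_door). Since O(hold_funds) holds, K gives O(lock_door).
With premise 4, O(lock_door -> not unfreeze_account), the K-axiom yields O(not unfreeze_account).
Premise 8 is O(not sanitize_area -> unfreeze_account); contrapositively O(not unfreeze_account -> sanitize_area). Since O(not unfreeze_account) holds, K gives O(sanitize_area).
Premise 2, O(sign_credential -> not sanitize_area), contraposes to O(sanitize_area -> not sign_credential); with O(sanitize_area) we get O(not sign_credential).
So O(not sign_credential) holds, i.e. sign_credential is forbidden. None of the other listed options is forbidden under the premises.

sign_credential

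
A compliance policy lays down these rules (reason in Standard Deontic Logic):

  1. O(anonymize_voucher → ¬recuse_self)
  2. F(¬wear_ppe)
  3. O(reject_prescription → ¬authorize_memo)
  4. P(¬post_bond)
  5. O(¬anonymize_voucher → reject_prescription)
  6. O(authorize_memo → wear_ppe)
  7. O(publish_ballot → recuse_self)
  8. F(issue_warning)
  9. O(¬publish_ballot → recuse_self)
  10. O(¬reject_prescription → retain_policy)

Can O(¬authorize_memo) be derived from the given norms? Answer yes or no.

Premises 9 and 7 are O(¬publish_ballot → recuse_self) and O(publish_ballot → recuse_self); every ideal world satisfies ¬publish_ballot or publish_ballot, so in either case recuse_self holds — hence O(recuse_self).
Premise 1, O(anonymize_voucher → ¬recuse_self), contraposes to O(recuse_self → ¬anonymize_voucher); with O(recuse_self) we get O(¬anonymize_voucher).
With premise 5, O(¬anonymize_voucher → reject_prescription), the K-axiom yields O(reject_prescription).
With premise 3, O(reject_prescription → ¬authorize_memo), the K-axiom yields O(¬authorize_memo).
Premises 2, 4, 6, 8, 10 do not contribute to this derivation.
So O(¬authorize_memo) follows.

Yes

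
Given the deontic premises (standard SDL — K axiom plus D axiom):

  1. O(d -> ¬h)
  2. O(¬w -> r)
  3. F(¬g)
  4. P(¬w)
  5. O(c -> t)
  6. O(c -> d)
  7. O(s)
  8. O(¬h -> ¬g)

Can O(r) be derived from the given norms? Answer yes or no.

No

Premise 2 is O(¬w -> r), but O(¬w) is not derivable from the premises (the permission P(¬w) asserts only ¬O(w), not O(¬w)), so it does not yield O(r).
No other premise forces O(r). An ideal world satisfying every premise can still have r false, so O(r) is not derivable.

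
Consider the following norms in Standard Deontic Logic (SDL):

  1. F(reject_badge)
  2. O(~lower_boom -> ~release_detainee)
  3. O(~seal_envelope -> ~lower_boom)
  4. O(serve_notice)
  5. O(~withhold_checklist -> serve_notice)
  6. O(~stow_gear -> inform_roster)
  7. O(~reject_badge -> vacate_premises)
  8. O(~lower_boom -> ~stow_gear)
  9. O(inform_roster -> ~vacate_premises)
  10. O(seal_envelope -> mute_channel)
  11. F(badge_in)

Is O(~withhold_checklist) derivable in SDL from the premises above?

Premise 5 is O(~withhold_checklist -> serve_notice); even if O(serve_notice) held, inferring O(~withhold_checklist) would be affirming the consequent — invalid.
No other premise forces O(~withhold_checklist). An ideal world satisfying every premise can still have ~withhold_checklist false, so O(~withhold_checklist) is not derivable.

No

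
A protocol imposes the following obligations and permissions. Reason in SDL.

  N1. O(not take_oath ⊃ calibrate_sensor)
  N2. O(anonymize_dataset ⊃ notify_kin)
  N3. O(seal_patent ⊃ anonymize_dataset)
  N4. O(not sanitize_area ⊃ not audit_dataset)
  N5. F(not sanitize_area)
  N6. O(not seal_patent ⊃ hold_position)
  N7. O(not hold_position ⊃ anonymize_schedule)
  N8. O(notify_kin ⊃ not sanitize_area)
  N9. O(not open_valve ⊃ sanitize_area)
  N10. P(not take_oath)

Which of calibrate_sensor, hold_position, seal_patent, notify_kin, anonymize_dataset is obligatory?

F(not sanitize_area) at premise 5 means O(sanitize_area).
Premise 8, O(notify_kin ⊃ not sanitize_area), contraposes to O(sanitize_area ⊃ not notify_kin); with O(sanitize_area) we get O(not notify_kin).
Premise 2 is O(anonymize_dataset ⊃ notify_kin); contrapositively O(not notify_kin ⊃ not anonymize_dataset). Since O(not notify_kin) holds, K gives O(not anonymize_dataset).
Premise 3, O(seal_patent ⊃ anonymize_dataset), contraposes to O(not anonymize_dataset ⊃ not seal_patent); with O(not anonymize_dataset) we get O(not seal_patent).
Premise 6 is O(not seal_patent ⊃ hold_position); since O(not seal_patent), deontic closure gives O(hold_position).
So O(hold_position) holds — hold_position is obligatory. None of the other listed options is made obligatory by any chain of premises.

hold_position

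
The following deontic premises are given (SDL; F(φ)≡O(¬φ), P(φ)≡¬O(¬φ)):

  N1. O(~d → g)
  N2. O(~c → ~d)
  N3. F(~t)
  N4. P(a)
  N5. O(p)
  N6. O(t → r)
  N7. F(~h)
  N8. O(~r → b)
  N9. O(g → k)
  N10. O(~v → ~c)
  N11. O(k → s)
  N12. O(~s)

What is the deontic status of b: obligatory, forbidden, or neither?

Neither

Premise 8 is O(~r → b), but O(~r) is not derivable from the premises, so it does not yield O(b).
No premise or chain of K-axiom applications forces O(b), and none forces O(~b). So b is neither obligatory nor forbidden under these norms.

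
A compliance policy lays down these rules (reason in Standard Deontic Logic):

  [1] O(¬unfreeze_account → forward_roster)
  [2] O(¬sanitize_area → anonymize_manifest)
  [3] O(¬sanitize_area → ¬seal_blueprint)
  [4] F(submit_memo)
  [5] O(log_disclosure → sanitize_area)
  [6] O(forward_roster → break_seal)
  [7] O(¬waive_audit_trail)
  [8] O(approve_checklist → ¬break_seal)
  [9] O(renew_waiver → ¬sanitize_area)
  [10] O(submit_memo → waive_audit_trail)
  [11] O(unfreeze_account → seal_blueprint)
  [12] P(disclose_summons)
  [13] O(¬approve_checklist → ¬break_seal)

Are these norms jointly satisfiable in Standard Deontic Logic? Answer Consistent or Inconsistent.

Premise 10 is O(submit_memo → waive_audit_trail), but O(submit_memo) is not derivable from the premises, so it does not yield O(waive_audit_trail).
So O(waive_audit_trail) is not derivable, and the apparent clash with O(¬waive_audit_trail) does not arise.
A world satisfying every obligation exists (e.g. anonymize_manifest=false, approve_checklist=false, break_seal=false, disclose_summons=false, forward_roster=false, log_disclosure=false, renew_waiver=false, sanitize_area=true, seal_blueprint=true, submit_memo=false, unfreeze_account=true, waive_audit_trail=false); no atom is both obligatory and forbidden, so the set is consistent.

Consistent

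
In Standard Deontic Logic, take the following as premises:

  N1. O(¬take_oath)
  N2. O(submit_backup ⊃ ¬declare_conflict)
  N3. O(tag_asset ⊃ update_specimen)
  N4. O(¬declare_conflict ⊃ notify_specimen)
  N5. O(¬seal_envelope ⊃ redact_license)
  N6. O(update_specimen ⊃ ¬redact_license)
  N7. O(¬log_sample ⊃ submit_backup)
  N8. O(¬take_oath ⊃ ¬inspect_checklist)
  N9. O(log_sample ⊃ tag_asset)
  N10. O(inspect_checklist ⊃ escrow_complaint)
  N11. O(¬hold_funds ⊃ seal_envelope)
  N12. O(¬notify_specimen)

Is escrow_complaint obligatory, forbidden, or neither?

Premise 10 is O(inspect_checklist ⊃ escrow_complaint), but O(inspect_checklist) is not derivable from the premises, so it does not yield O(escrow_complaint).
No premise or chain of K-axiom applications forces O(escrow_complaint), and none forces O(¬escrow_complaint). So escrow_complaint is neither obligatory nor forbidden under these norms.

Neither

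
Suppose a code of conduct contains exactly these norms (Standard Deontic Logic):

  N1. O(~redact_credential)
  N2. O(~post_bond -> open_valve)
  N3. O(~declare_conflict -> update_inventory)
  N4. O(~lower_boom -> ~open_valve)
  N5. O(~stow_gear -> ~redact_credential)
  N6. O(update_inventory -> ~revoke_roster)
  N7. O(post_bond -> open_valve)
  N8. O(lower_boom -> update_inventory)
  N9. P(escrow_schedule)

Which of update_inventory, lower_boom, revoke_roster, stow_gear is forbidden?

Premises 7 and 2 cover both cases: O(post_bond -> open_valve) and O(~post_bond -> open_valve). Since post_bond ∨ ~post_bond is a tautology, O(open_valve) follows.
Premise 4, O(~lower_boom -> ~open_valve), contraposes to O(open_valve -> lower_boom); with O(open_valve) we get O(lower_boom).
From O(lower_boom) and premise 8, O(lower_boom -> update_inventory), we obtain O(update_inventory).
Applying K to premise 6 (O(update_inventory -> ~revoke_roster)) and O(update_inventory) yields O(~revoke_roster).
So O(~revoke_roster) holds, i.e. revoke_roster is forbidden. None of the other listed options is forbidden under the premises.

revoke_roster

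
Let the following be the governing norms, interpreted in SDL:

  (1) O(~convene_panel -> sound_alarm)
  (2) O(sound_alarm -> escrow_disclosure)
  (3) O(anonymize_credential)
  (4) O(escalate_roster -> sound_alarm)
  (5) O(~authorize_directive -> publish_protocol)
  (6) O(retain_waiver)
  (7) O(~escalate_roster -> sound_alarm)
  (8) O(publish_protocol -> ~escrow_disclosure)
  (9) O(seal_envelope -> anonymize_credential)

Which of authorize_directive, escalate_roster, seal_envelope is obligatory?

authorize_directive

Premises 4 and 7 cover both cases: O(escalate_roster -> sound_alarm) and O(~escalate_roster -> sound_alarm). Since escalate_roster ∨ ~escalate_roster is a tautology, O(sound_alarm) follows.
Applying K to premise 2 (O(sound_alarm -> escrow_disclosure)) and O(sound_alarm) yields O(escrow_disclosure).
Premise 8, O(publish_protocol -> ~escrow_disclosure), contraposes to O(escrow_disclosure -> ~publish_protocol); with O(escrow_disclosure) we get O(~publish_protocol).
The contrapositive of premise 5 (O(~authorize_directive -> publish_protocol)) is O(~publish_protocol -> authorize_directive), and O(~publish_protocol) is already established, so O(authorize_directive).
So O(authorize_directive) holds — authorize_directive is obligatory. None of the other listed options is made obligatory by any chain of premises.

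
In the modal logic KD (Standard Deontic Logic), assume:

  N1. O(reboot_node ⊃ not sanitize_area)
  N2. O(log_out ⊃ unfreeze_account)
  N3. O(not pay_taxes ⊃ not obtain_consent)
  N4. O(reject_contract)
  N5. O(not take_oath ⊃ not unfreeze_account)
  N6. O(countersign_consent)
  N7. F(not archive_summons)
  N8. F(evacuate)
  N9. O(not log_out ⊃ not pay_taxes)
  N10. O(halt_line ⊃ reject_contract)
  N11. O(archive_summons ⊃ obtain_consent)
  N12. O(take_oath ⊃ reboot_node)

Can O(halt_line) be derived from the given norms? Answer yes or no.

Premise 10 is O(halt_line ⊃ reject_contract); even if O(reject_contract) held, inferring O(halt_line) would be affirming the consequent — invalid.
No other premise forces O(halt_line). An ideal world satisfying every premise can still have halt_line false, so O(halt_line) is not derivable.

No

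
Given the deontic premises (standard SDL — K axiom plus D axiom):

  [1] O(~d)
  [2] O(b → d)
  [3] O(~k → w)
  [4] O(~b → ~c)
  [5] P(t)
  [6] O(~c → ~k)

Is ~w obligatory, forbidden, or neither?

Premise 1 gives O(~d).
The contrapositive of premise 2 (O(b → d)) is O(~d → ~b), and O(~d) is already established, so O(~b).
Applying K to premise 4 (O(~b → ~c)) and O(~b) yields O(~c).
From O(~c) and premise 6, O(~c → ~k), we obtain O(~k).
Premise 3 is O(~k → w); since O(~k), deontic closure gives O(w).
Premise 5 does not contribute to this derivation.
Thus O(w), which is F(~w): ~w is forbidden.

Forbidden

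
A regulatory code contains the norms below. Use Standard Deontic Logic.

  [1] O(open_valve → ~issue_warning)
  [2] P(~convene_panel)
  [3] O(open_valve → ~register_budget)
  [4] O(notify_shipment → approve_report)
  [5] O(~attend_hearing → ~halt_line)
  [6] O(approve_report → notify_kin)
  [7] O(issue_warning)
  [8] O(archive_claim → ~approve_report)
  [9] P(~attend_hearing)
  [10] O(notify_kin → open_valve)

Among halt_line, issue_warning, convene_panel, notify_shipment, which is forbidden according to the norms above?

notify_shipment

Premise 7 gives O(issue_warning).
The contrapositive of premise 1 (O(open_valve → ~issue_warning)) is O(issue_warning → ~open_valve), and O(issue_warning) is already established, so O(~open_valve).
The contrapositive of premise 10 (O(notify_kin → open_valve)) is O(~open_valve → ~notify_kin), and O(~open_valve) is already established, so O(~notify_kin).
The contrapositive of premise 6 (O(approve_report → notify_kin)) is O(~notify_kin → ~approve_report), and O(~notify_kin) is already established, so O(~approve_report).
Premise 4, O(notify_shipment → approve_report), contraposes to O(~approve_report → ~notify_shipment); with O(~approve_report) we get O(~notify_shipment).
So O(~notify_shipment) holds, i.e. notify_shipment is forbidden. None of the other listed options is forbidden under the premises.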